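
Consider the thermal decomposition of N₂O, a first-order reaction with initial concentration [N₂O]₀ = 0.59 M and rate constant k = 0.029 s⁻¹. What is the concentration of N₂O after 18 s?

0.3501 M

Step 1: For a first-order reaction: [N₂O] = [N₂O]₀ × e^(-kt)
Step 2: [N₂O] = 0.59 × e^(-0.029 × 18)
Step 3: [N₂O] = 0.59 × e^(-0.522)
Step 4: [N₂O] = 0.59 × 0.593333 = 0.3501 M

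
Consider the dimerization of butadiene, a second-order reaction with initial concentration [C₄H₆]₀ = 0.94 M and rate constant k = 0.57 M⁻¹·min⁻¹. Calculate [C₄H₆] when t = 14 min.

0.1106 M

Step 1: For a second-order reaction: 1/[C₄H₆] = 1/[C₄H₆]₀ + kt
Step 2: 1/[C₄H₆] = 1/0.94 + 0.57 × 14
Step 3: 1/[C₄H₆] = 1.064 + 7.98 = 9.044
Step 4: [C₄H₆] = 1/9.044 = 0.1106 M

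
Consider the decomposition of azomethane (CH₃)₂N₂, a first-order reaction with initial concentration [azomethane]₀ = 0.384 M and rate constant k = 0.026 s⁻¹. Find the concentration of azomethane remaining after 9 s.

0.3039 M

Step 1: For a first-order reaction: [azomethane] = [azomethane]₀ × e^(-kt)
Step 2: [azomethane] = 0.384 × e^(-0.026 × 9)
Step 3: [azomethane] = 0.384 × e^(-0.234)
Step 4: [azomethane] = 0.384 × 0.791362 = 0.3039 M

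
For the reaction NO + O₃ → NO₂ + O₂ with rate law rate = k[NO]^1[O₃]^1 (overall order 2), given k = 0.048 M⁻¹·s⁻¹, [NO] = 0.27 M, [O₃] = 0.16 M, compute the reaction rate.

0.002074 M/s

Step 1: The rate law is rate = k[NO]^1[O₃]^1, overall order = 1+1 = 2
Step 2: Substitute values: rate = 0.048 × (0.27)^1 × (0.16)^1
Step 3: rate = 0.048 × 0.27 × 0.16 = 0.0020736 M/s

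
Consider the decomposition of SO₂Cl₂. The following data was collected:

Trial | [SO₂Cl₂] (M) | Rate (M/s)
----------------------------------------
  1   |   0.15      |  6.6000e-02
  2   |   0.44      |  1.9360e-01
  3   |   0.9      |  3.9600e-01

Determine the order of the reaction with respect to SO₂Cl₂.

first order (1)

Step 1: Compare trials to find order n where rate₂/rate₁ = ([SO₂Cl₂]₂/[SO₂Cl₂]₁)^n
Step 2: rate₂/rate₁ = 1.9360e-01/6.6000e-02 = 2.933
Step 3: [SO₂Cl₂]₂/[SO₂Cl₂]₁ = 0.44/0.15 = 2.933
Step 4: n = ln(2.933)/ln(2.933) = 1.00 ≈ 1
Step 5: The reaction is first order in SO₂Cl₂.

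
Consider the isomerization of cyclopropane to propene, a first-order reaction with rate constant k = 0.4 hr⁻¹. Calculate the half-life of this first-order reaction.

1.733 hr

Step 1: For a first-order reaction, t₁/₂ = ln(2)/k
Step 2: t₁/₂ = ln(2)/0.4
Step 3: t₁/₂ = 0.6931/0.4 = 1.733 hr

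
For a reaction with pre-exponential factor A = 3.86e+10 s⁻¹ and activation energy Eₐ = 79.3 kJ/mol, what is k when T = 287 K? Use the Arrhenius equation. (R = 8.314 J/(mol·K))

1.42e-04 s⁻¹

Step 1: Use the Arrhenius equation: k = A × exp(-Eₐ/RT)
Step 2: Convert Eₐ to J/mol: 79.3 kJ/mol = 79300 J/mol
Step 3: Calculate the exponent: -Eₐ/(RT) = -79300/(8.314 × 287) = -33.23390
Step 4: k = 3.86e+10 × exp(-33.23390)
Step 5: k = 3.86e+10 × 3.68723e-15 = 1.4233e-04 s⁻¹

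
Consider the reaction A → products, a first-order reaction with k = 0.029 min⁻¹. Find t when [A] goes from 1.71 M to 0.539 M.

39.81 min

Step 1: For first-order: t = ln([A]₀/[A])/k
Step 2: t = ln(1.71/0.539)/0.029
Step 3: t = ln(3.173)/0.029
Step 4: t = 1.155/0.029 = 39.81 min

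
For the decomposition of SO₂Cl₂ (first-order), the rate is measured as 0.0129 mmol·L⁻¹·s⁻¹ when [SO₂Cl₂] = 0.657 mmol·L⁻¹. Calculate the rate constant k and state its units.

0.01963 s⁻¹

Step 1: rate = k[SO₂Cl₂]^1, so k = rate / [SO₂Cl₂]^1.
Step 2: k = 0.0129 / (0.657)^1 = 0.0129 / 0.657.
Step 3: k = 0.01963 s⁻¹.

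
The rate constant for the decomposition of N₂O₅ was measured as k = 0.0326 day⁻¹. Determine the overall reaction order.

first order (1)

Step 1: The units of k for an nth-order reaction are (concentration)^(1-n)·(time)⁻¹.
Step 2: Here k has units day⁻¹, so the concentration exponent is 0.
Step 3: 1 - n = 0 ⇒ n = 1. The reaction is first order.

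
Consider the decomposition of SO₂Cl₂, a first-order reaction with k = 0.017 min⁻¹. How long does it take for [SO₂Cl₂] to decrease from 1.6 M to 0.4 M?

81.55 min

Step 1: For first-order: t = ln([SO₂Cl₂]₀/[SO₂Cl₂])/k
Step 2: t = ln(1.6/0.4)/0.017
Step 3: t = ln(4)/0.017
Step 4: t = 1.386/0.017 = 81.55 min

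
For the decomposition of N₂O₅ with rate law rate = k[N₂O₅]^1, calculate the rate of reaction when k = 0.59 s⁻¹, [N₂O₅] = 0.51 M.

0.3009 M/s

Step 1: Identify the rate law: rate = k[N₂O₅]^1
Step 2: Substitute values: rate = 0.59 × (0.51)^1
Step 3: Calculate: rate = 0.59 × 0.51 = 0.3009 M/s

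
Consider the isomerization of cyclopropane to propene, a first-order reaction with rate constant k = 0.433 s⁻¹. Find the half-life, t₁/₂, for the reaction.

1.601 s

Step 1: For a first-order reaction, t₁/₂ = ln(2)/k
Step 2: t₁/₂ = ln(2)/0.433
Step 3: t₁/₂ = 0.6931/0.433 = 1.601 s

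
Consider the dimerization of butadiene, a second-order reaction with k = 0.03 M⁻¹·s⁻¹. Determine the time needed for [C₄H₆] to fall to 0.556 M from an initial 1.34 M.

35.08 s

Step 1: For second-order: t = (1/[C₄H₆] - 1/[C₄H₆]₀)/k
Step 2: t = (1/0.556 - 1/1.34)/0.03
Step 3: t = (1.799 - 0.7463)/0.03
Step 4: t = 1.052/0.03 = 35.08 s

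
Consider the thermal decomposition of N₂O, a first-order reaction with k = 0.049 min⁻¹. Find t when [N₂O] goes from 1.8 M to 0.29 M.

37.26 min

Step 1: For first-order: t = ln([N₂O]₀/[N₂O])/k
Step 2: t = ln(1.8/0.29)/0.049
Step 3: t = ln(6.207)/0.049
Step 4: t = 1.826/0.049 = 37.26 min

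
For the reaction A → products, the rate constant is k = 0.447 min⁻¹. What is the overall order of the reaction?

first order (1)

Step 1: The units of k for an nth-order reaction are (concentration)^(1-n)·(time)⁻¹.
Step 2: Here k has units min⁻¹, so the concentration exponent is 0.
Step 3: 1 - n = 0 ⇒ n = 1. The reaction is first order.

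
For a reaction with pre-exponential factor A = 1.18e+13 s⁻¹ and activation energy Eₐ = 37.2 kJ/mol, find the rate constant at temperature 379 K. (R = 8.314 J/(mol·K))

8.80e+07 s⁻¹

Step 1: Use the Arrhenius equation: k = A × exp(-Eₐ/RT)
Step 2: Convert Eₐ to J/mol: 37.2 kJ/mol = 37200 J/mol
Step 3: Calculate the exponent: -Eₐ/(RT) = -37200/(8.314 × 379) = -11.80575
Step 4: k = 1.18e+13 × exp(-11.80575)
Step 5: k = 1.18e+13 × 7.46153e-06 = 8.8046e+07 s⁻¹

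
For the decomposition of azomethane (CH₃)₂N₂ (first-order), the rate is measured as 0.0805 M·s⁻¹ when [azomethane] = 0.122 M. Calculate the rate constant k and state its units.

0.6598 s⁻¹

Step 1: rate = k[azomethane]^1, so k = rate / [azomethane]^1.
Step 2: k = 0.0805 / (0.122)^1 = 0.0805 / 0.122.
Step 3: k = 0.6598 s⁻¹.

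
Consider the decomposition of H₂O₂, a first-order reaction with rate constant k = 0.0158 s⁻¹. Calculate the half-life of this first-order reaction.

43.87 s

Step 1: For a first-order reaction, t₁/₂ = ln(2)/k
Step 2: t₁/₂ = ln(2)/0.0158
Step 3: t₁/₂ = 0.6931/0.0158 = 43.87 s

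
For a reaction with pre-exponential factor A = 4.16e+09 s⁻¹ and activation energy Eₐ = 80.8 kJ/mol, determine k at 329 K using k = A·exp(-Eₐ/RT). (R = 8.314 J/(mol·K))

6.17e-04 s⁻¹

Step 1: Use the Arrhenius equation: k = A × exp(-Eₐ/RT)
Step 2: Convert Eₐ to J/mol: 80.8 kJ/mol = 80800 J/mol
Step 3: Calculate the exponent: -Eₐ/(RT) = -80800/(8.314 × 329) = -29.53966
Step 4: k = 4.16e+09 × exp(-29.53966)
Step 5: k = 4.16e+09 × 1.48282e-13 = 6.1685e-04 s⁻¹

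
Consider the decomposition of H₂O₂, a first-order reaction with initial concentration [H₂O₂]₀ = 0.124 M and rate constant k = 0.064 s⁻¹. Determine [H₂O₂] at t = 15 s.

0.04748 M

Step 1: For a first-order reaction: [H₂O₂] = [H₂O₂]₀ × e^(-kt)
Step 2: [H₂O₂] = 0.124 × e^(-0.064 × 15)
Step 3: [H₂O₂] = 0.124 × e^(-0.96)
Step 4: [H₂O₂] = 0.124 × 0.382893 = 0.04748 M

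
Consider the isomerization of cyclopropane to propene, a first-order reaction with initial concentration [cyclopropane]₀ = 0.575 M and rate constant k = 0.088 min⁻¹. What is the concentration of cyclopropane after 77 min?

0.000656 M

Step 1: For a first-order reaction: [cyclopropane] = [cyclopropane]₀ × e^(-kt)
Step 2: [cyclopropane] = 0.575 × e^(-0.088 × 77)
Step 3: [cyclopropane] = 0.575 × e^(-6.776)
Step 4: [cyclopropane] = 0.575 × 0.00114083 = 0.000656 M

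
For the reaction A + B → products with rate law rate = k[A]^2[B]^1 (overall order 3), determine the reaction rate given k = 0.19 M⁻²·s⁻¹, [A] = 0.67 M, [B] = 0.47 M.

0.04009 M/s

Step 1: The rate law is rate = k[A]^2[B]^1, overall order = 2+1 = 3
Step 2: Substitute values: rate = 0.19 × (0.67)^2 × (0.47)^1
Step 3: rate = 0.19 × 0.4489 × 0.47 = 0.0400868 M/s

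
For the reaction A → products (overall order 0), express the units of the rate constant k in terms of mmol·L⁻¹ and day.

mmol·L⁻¹·day⁻¹

Step 1: For overall order n, rate = k × (concentration)^n.
Step 2: Rate has units mmol·L⁻¹·day⁻¹; concentration term has units (mmol·L⁻¹)^0.
Step 3: k = rate / (concentration)^n, so units of k = (mmol·L⁻¹)^(1-0)·day⁻¹ = mmol·L⁻¹·day⁻¹.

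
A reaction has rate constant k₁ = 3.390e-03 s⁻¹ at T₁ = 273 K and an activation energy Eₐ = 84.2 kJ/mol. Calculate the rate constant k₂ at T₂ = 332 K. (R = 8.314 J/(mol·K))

2.473e+00 s⁻¹

Step 1: Use the two-temperature Arrhenius form: ln(k₂/k₁) = -Eₐ/R × (1/T₂ - 1/T₁)
Step 2: Convert Eₐ to J/mol: 84.2 kJ/mol = 84200 J/mol
Step 3: 1/T₂ - 1/T₁ = 1/332 - 1/273 = -6.509555e-04 K⁻¹
Step 4: ln(k₂/k₁) = -84200/8.314 × -6.509555e-04 = 6.59255
Step 5: k₂ = k₁ × exp(6.59255) = 3.390e-03 × 7.29639e+02 = 2.473e+00 s⁻¹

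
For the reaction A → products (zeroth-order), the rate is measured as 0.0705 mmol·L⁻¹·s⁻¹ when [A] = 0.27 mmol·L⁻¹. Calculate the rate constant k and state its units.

0.0705 mmol·L⁻¹·s⁻¹

Step 1: For a zeroth-order reaction, rate = k (independent of concentration).
Step 2: k = rate = 0.0705 mmol·L⁻¹·s⁻¹.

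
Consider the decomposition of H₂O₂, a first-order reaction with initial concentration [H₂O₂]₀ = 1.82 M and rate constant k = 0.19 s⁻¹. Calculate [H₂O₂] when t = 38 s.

0.001332 M

Step 1: For a first-order reaction: [H₂O₂] = [H₂O₂]₀ × e^(-kt)
Step 2: [H₂O₂] = 1.82 × e^(-0.19 × 38)
Step 3: [H₂O₂] = 1.82 × e^(-7.22)
Step 4: [H₂O₂] = 1.82 × 0.000731802 = 0.001332 M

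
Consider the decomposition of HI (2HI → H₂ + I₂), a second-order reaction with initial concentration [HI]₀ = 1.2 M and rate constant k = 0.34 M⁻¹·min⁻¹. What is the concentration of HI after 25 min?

0.1071 M

Step 1: For a second-order reaction: 1/[HI] = 1/[HI]₀ + kt
Step 2: 1/[HI] = 1/1.2 + 0.34 × 25
Step 3: 1/[HI] = 0.8333 + 8.5 = 9.333
Step 4: [HI] = 1/9.333 = 0.1071 M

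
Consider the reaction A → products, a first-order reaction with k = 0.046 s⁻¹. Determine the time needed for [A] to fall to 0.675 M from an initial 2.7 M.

30.14 s

Step 1: For first-order: t = ln([A]₀/[A])/k
Step 2: t = ln(2.7/0.675)/0.046
Step 3: t = ln(4)/0.046
Step 4: t = 1.386/0.046 = 30.14 s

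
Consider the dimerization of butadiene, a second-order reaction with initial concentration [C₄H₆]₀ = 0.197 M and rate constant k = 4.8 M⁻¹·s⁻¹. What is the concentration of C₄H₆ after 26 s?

0.0077 M

Step 1: For a second-order reaction: 1/[C₄H₆] = 1/[C₄H₆]₀ + kt
Step 2: 1/[C₄H₆] = 1/0.197 + 4.8 × 26
Step 3: 1/[C₄H₆] = 5.076 + 124.8 = 129.9
Step 4: [C₄H₆] = 1/129.9 = 0.0077 M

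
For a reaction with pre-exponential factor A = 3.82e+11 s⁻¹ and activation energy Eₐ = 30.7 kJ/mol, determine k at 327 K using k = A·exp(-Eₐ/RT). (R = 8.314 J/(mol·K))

4.76e+06 s⁻¹

Step 1: Use the Arrhenius equation: k = A × exp(-Eₐ/RT)
Step 2: Convert Eₐ to J/mol: 30.7 kJ/mol = 30700 J/mol
Step 3: Calculate the exponent: -Eₐ/(RT) = -30700/(8.314 × 327) = -11.29225
Step 4: k = 3.82e+11 × exp(-11.29225)
Step 5: k = 3.82e+11 × 1.24692e-05 = 4.7632e+06 s⁻¹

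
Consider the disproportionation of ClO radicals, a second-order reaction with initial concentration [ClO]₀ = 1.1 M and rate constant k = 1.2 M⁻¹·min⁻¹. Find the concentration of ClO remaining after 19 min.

0.04218 M

Step 1: For a second-order reaction: 1/[ClO] = 1/[ClO]₀ + kt
Step 2: 1/[ClO] = 1/1.1 + 1.2 × 19
Step 3: 1/[ClO] = 0.9091 + 22.8 = 23.71
Step 4: [ClO] = 1/23.71 = 0.04218 M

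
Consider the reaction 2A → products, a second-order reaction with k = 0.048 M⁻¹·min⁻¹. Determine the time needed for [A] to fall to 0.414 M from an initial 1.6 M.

37.3 min

Step 1: For second-order: t = (1/[A] - 1/[A]₀)/k
Step 2: t = (1/0.414 - 1/1.6)/0.048
Step 3: t = (2.415 - 0.625)/0.048
Step 4: t = 1.79/0.048 = 37.3 min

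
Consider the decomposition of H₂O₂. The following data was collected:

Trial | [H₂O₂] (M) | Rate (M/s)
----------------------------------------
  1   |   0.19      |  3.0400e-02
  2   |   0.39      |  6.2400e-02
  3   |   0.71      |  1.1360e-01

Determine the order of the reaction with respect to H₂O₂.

first order (1)

Step 1: Compare trials to find order n where rate₂/rate₁ = ([H₂O₂]₂/[H₂O₂]₁)^n
Step 2: rate₂/rate₁ = 6.2400e-02/3.0400e-02 = 2.053
Step 3: [H₂O₂]₂/[H₂O₂]₁ = 0.39/0.19 = 2.053
Step 4: n = ln(2.053)/ln(2.053) = 1.00 ≈ 1
Step 5: The reaction is first order in H₂O₂.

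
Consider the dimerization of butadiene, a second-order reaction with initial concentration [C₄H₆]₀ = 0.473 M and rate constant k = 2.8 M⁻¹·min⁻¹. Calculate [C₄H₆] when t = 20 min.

0.01721 M

Step 1: For a second-order reaction: 1/[C₄H₆] = 1/[C₄H₆]₀ + kt
Step 2: 1/[C₄H₆] = 1/0.473 + 2.8 × 20
Step 3: 1/[C₄H₆] = 2.114 + 56 = 58.11
Step 4: [C₄H₆] = 1/58.11 = 0.01721 M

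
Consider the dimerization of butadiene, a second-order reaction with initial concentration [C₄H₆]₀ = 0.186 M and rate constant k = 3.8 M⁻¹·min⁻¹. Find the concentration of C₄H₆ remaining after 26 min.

0.009599 M

Step 1: For a second-order reaction: 1/[C₄H₆] = 1/[C₄H₆]₀ + kt
Step 2: 1/[C₄H₆] = 1/0.186 + 3.8 × 26
Step 3: 1/[C₄H₆] = 5.376 + 98.8 = 104.2
Step 4: [C₄H₆] = 1/104.2 = 0.009599 M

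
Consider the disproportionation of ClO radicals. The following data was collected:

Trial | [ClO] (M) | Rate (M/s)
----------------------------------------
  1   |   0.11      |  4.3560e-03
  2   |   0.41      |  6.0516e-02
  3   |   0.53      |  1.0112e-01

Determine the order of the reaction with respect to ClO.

second order (2)

Step 1: Compare trials to find order n where rate₂/rate₁ = ([ClO]₂/[ClO]₁)^n
Step 2: rate₂/rate₁ = 6.0516e-02/4.3560e-03 = 13.89
Step 3: [ClO]₂/[ClO]₁ = 0.41/0.11 = 3.727
Step 4: n = ln(13.89)/ln(3.727) = 2.00 ≈ 2
Step 5: The reaction is second order in ClO.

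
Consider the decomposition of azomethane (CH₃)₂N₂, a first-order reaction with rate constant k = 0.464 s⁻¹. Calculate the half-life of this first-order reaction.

1.494 s

Step 1: For a first-order reaction, t₁/₂ = ln(2)/k
Step 2: t₁/₂ = ln(2)/0.464
Step 3: t₁/₂ = 0.6931/0.464 = 1.494 s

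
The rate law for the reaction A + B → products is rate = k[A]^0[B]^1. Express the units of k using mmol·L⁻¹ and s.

s⁻¹

Step 1: Overall order = 0 + 1 = 1.
Step 2: rate has units mmol·L⁻¹·s⁻¹; [A]^0[B]^1 has units (mmol·L⁻¹)^1.
Step 3: k = rate/([A]^0[B]^1), so units of k = (mmol·L⁻¹)^(1-1)·s⁻¹ = s⁻¹.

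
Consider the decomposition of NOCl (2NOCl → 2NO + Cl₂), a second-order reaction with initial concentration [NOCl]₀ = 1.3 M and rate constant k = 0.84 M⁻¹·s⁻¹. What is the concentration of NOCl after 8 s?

0.1335 M

Step 1: For a second-order reaction: 1/[NOCl] = 1/[NOCl]₀ + kt
Step 2: 1/[NOCl] = 1/1.3 + 0.84 × 8
Step 3: 1/[NOCl] = 0.7692 + 6.72 = 7.489
Step 4: [NOCl] = 1/7.489 = 0.1335 M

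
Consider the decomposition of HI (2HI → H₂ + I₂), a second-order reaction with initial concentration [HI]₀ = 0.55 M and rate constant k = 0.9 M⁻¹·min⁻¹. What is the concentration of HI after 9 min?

0.1008 M

Step 1: For a second-order reaction: 1/[HI] = 1/[HI]₀ + kt
Step 2: 1/[HI] = 1/0.55 + 0.9 × 9
Step 3: 1/[HI] = 1.818 + 8.1 = 9.918
Step 4: [HI] = 1/9.918 = 0.1008 M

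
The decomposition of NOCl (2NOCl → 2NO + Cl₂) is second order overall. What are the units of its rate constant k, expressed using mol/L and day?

(mol/L)⁻¹·day⁻¹

Step 1: For overall order n, rate = k × (concentration)^n.
Step 2: Rate has units mol/L·day⁻¹; concentration term has units (mol/L)^2.
Step 3: k = rate / (concentration)^n, so units of k = (mol/L)^(1-2)·day⁻¹ = (mol/L)⁻¹·day⁻¹.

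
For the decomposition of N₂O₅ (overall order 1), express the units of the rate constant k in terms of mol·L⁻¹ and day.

day⁻¹

Step 1: For overall order n, rate = k × (concentration)^n.
Step 2: Rate has units mol·L⁻¹·day⁻¹; concentration term has units (mol·L⁻¹)^1.
Step 3: k = rate / (concentration)^n, so units of k = (mol·L⁻¹)^(1-1)·day⁻¹ = day⁻¹.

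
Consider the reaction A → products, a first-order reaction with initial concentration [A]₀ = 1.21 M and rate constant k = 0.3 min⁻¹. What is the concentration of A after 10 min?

0.06024 M

Step 1: For a first-order reaction: [A] = [A]₀ × e^(-kt)
Step 2: [A] = 1.21 × e^(-0.3 × 10)
Step 3: [A] = 1.21 × e^(-3)
Step 4: [A] = 1.21 × 0.0497871 = 0.06024 M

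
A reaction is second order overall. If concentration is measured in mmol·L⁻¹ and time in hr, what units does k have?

(mmol·L⁻¹)⁻¹·hr⁻¹

Step 1: For overall order n, rate = k × (concentration)^n.
Step 2: Rate has units mmol·L⁻¹·hr⁻¹; concentration term has units (mmol·L⁻¹)^2.
Step 3: k = rate / (concentration)^n, so units of k = (mmol·L⁻¹)^(1-2)·hr⁻¹ = (mmol·L⁻¹)⁻¹·hr⁻¹.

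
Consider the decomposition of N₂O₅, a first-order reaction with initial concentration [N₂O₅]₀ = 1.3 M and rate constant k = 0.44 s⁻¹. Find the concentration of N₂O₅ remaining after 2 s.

0.5392 M

Step 1: For a first-order reaction: [N₂O₅] = [N₂O₅]₀ × e^(-kt)
Step 2: [N₂O₅] = 1.3 × e^(-0.44 × 2)
Step 3: [N₂O₅] = 1.3 × e^(-0.88)
Step 4: [N₂O₅] = 1.3 × 0.414783 = 0.5392 M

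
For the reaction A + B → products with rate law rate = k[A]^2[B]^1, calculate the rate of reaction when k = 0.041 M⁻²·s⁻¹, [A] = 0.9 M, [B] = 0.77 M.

0.02557 M/s

Step 1: The rate law is rate = k[A]^2[B]^1
Step 2: Substitute: rate = 0.041 × (0.9)^2 × (0.77)^1
Step 3: rate = 0.041 × 0.81 × 0.77 = 0.0255717 M/s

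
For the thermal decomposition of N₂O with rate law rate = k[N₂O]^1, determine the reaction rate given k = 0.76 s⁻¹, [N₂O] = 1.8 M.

1.368 M/s

Step 1: Identify the rate law: rate = k[N₂O]^1
Step 2: Substitute values: rate = 0.76 × (1.8)^1
Step 3: Calculate: rate = 0.76 × 1.8 = 1.368 M/s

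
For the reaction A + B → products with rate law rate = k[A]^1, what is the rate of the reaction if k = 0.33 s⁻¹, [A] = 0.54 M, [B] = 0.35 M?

0.1782 M/s

Step 1: The rate law is rate = k[A]^1
Step 2: Note that the rate does not depend on [B] (zero order in B).
Step 3: rate = 0.33 × (0.54)^1 = 0.1782 M/s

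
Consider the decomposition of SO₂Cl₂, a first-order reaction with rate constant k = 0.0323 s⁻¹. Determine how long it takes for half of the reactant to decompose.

21.46 s

Step 1: For a first-order reaction, t₁/₂ = ln(2)/k
Step 2: t₁/₂ = ln(2)/0.0323
Step 3: t₁/₂ = 0.6931/0.0323 = 21.46 s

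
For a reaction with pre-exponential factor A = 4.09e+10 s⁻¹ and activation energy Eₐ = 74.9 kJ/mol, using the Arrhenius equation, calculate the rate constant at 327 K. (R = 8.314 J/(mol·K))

4.43e-02 s⁻¹

Step 1: Use the Arrhenius equation: k = A × exp(-Eₐ/RT)
Step 2: Convert Eₐ to J/mol: 74.9 kJ/mol = 74900 J/mol
Step 3: Calculate the exponent: -Eₐ/(RT) = -74900/(8.314 × 327) = -27.55015
Step 4: k = 4.09e+10 × exp(-27.55015)
Step 5: k = 4.09e+10 × 1.08423e-12 = 4.4345e-02 s⁻¹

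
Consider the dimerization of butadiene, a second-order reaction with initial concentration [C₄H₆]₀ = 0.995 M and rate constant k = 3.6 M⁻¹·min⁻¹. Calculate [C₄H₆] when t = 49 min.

0.005637 M

Step 1: For a second-order reaction: 1/[C₄H₆] = 1/[C₄H₆]₀ + kt
Step 2: 1/[C₄H₆] = 1/0.995 + 3.6 × 49
Step 3: 1/[C₄H₆] = 1.005 + 176.4 = 177.4
Step 4: [C₄H₆] = 1/177.4 = 0.005637 M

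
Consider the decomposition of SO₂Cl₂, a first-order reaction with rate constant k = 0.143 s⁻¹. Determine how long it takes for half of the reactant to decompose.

4.847 s

Step 1: For a first-order reaction, t₁/₂ = ln(2)/k
Step 2: t₁/₂ = ln(2)/0.143
Step 3: t₁/₂ = 0.6931/0.143 = 4.847 s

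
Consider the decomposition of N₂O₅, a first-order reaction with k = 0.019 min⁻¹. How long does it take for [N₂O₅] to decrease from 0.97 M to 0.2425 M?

72.96 min

Step 1: For first-order: t = ln([N₂O₅]₀/[N₂O₅])/k
Step 2: t = ln(0.97/0.2425)/0.019
Step 3: t = ln(4)/0.019
Step 4: t = 1.386/0.019 = 72.96 min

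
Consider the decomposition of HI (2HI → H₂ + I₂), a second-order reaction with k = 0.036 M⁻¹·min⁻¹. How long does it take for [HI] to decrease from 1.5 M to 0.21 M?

113.8 min

Step 1: For second-order: t = (1/[HI] - 1/[HI]₀)/k
Step 2: t = (1/0.21 - 1/1.5)/0.036
Step 3: t = (4.762 - 0.6667)/0.036
Step 4: t = 4.095/0.036 = 113.8 min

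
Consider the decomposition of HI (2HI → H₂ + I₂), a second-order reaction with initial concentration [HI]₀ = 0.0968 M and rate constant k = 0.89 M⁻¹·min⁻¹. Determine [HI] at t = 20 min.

0.03555 M

Step 1: For a second-order reaction: 1/[HI] = 1/[HI]₀ + kt
Step 2: 1/[HI] = 1/0.0968 + 0.89 × 20
Step 3: 1/[HI] = 10.33 + 17.8 = 28.13
Step 4: [HI] = 1/28.13 = 0.03555 M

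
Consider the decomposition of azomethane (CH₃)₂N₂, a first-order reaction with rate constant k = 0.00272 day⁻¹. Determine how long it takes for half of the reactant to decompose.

254.8 day

Step 1: For a first-order reaction, t₁/₂ = ln(2)/k
Step 2: t₁/₂ = ln(2)/0.00272
Step 3: t₁/₂ = 0.6931/0.00272 = 254.8 day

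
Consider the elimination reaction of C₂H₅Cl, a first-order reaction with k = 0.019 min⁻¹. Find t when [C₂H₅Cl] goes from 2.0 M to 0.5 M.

72.96 min

Step 1: For first-order: t = ln([C₂H₅Cl]₀/[C₂H₅Cl])/k
Step 2: t = ln(2.0/0.5)/0.019
Step 3: t = ln(4)/0.019
Step 4: t = 1.386/0.019 = 72.96 min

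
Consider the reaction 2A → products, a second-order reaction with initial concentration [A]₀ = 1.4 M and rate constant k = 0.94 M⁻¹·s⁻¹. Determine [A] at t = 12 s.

0.08337 M

Step 1: For a second-order reaction: 1/[A] = 1/[A]₀ + kt
Step 2: 1/[A] = 1/1.4 + 0.94 × 12
Step 3: 1/[A] = 0.7143 + 11.28 = 11.99
Step 4: [A] = 1/11.99 = 0.08337 M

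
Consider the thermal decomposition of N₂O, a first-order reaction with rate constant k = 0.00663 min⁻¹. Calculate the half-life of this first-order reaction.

104.5 min

Step 1: For a first-order reaction, t₁/₂ = ln(2)/k
Step 2: t₁/₂ = ln(2)/0.00663
Step 3: t₁/₂ = 0.6931/0.00663 = 104.5 min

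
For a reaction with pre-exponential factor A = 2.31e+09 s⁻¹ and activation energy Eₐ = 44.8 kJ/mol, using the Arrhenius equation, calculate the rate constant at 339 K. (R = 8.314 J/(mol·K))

2.89e+02 s⁻¹

Step 1: Use the Arrhenius equation: k = A × exp(-Eₐ/RT)
Step 2: Convert Eₐ to J/mol: 44.8 kJ/mol = 44800 J/mol
Step 3: Calculate the exponent: -Eₐ/(RT) = -44800/(8.314 × 339) = -15.89528
Step 4: k = 2.31e+09 × exp(-15.89528)
Step 5: k = 2.31e+09 × 1.24959e-07 = 2.8866e+02 s⁻¹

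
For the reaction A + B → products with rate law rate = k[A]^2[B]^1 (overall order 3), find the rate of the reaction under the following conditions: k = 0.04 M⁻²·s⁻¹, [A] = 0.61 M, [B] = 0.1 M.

0.001488 M/s

Step 1: The rate law is rate = k[A]^2[B]^1, overall order = 2+1 = 3
Step 2: Substitute values: rate = 0.04 × (0.61)^2 × (0.1)^1
Step 3: rate = 0.04 × 0.3721 × 0.1 = 0.0014884 M/s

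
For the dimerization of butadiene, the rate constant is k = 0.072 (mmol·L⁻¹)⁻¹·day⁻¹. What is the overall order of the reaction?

second order (2)

Step 1: The units of k for an nth-order reaction are (concentration)^(1-n)·(time)⁻¹.
Step 2: Here k has units (mmol·L⁻¹)⁻¹·day⁻¹, so the concentration exponent is -1.
Step 3: 1 - n = -1 ⇒ n = 2. The reaction is second order.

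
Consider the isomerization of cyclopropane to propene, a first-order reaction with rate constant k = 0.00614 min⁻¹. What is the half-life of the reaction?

112.9 min

Step 1: For a first-order reaction, t₁/₂ = ln(2)/k
Step 2: t₁/₂ = ln(2)/0.00614
Step 3: t₁/₂ = 0.6931/0.00614 = 112.9 min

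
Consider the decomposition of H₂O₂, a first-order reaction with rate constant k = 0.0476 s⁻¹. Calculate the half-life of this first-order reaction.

14.56 s

Step 1: For a first-order reaction, t₁/₂ = ln(2)/k
Step 2: t₁/₂ = ln(2)/0.0476
Step 3: t₁/₂ = 0.6931/0.0476 = 14.56 s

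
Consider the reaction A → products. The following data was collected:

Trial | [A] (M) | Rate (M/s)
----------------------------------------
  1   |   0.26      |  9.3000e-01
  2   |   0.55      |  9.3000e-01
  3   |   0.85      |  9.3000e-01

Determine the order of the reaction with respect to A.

zeroth order (0)

Step 1: Compare trials - when concentration changes, rate stays constant.
Step 2: rate₂/rate₁ = 9.3000e-01/9.3000e-01 = 1
Step 3: [A]₂/[A]₁ = 0.55/0.26 = 2.115
Step 4: Since rate ratio ≈ (conc ratio)^0, the reaction is zeroth order.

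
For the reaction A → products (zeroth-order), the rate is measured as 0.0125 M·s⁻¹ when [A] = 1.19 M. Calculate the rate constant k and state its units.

0.0125 M·s⁻¹

Step 1: For a zeroth-order reaction, rate = k (independent of concentration).
Step 2: k = rate = 0.0125 M·s⁻¹.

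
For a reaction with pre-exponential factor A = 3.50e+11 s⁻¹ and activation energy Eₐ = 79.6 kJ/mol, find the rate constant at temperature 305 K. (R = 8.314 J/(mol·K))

8.15e-03 s⁻¹

Step 1: Use the Arrhenius equation: k = A × exp(-Eₐ/RT)
Step 2: Convert Eₐ to J/mol: 79.6 kJ/mol = 79600 J/mol
Step 3: Calculate the exponent: -Eₐ/(RT) = -79600/(8.314 × 305) = -31.39086
Step 4: k = 3.50e+11 × exp(-31.39086)
Step 5: k = 3.50e+11 × 2.32875e-14 = 8.1506e-03 s⁻¹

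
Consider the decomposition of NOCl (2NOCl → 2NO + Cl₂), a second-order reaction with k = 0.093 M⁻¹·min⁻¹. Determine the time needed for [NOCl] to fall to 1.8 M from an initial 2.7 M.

1.991 min

Step 1: For second-order: t = (1/[NOCl] - 1/[NOCl]₀)/k
Step 2: t = (1/1.8 - 1/2.7)/0.093
Step 3: t = (0.5556 - 0.3704)/0.093
Step 4: t = 0.1852/0.093 = 1.991 min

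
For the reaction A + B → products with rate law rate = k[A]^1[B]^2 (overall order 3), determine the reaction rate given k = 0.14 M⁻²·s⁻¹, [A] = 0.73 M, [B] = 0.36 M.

0.01325 M/s

Step 1: The rate law is rate = k[A]^1[B]^2, overall order = 1+2 = 3
Step 2: Substitute values: rate = 0.14 × (0.73)^1 × (0.36)^2
Step 3: rate = 0.14 × 0.73 × 0.1296 = 0.0132451 M/s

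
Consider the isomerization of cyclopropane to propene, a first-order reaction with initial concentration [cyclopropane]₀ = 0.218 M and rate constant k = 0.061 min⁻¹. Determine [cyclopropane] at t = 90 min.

0.0008999 M

Step 1: For a first-order reaction: [cyclopropane] = [cyclopropane]₀ × e^(-kt)
Step 2: [cyclopropane] = 0.218 × e^(-0.061 × 90)
Step 3: [cyclopropane] = 0.218 × e^(-5.49)
Step 4: [cyclopropane] = 0.218 × 0.00412784 = 0.0008999 M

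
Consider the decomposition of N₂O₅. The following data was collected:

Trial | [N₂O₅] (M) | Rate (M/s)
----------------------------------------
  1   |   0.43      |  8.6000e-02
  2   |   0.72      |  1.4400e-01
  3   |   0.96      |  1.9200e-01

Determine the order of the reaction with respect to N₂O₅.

first order (1)

Step 1: Compare trials to find order n where rate₂/rate₁ = ([N₂O₅]₂/[N₂O₅]₁)^n
Step 2: rate₂/rate₁ = 1.4400e-01/8.6000e-02 = 1.674
Step 3: [N₂O₅]₂/[N₂O₅]₁ = 0.72/0.43 = 1.674
Step 4: n = ln(1.674)/ln(1.674) = 1.00 ≈ 1
Step 5: The reaction is first order in N₂O₅.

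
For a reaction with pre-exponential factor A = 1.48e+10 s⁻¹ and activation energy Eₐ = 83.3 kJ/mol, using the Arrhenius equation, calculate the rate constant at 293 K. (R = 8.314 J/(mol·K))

2.09e-05 s⁻¹

Step 1: Use the Arrhenius equation: k = A × exp(-Eₐ/RT)
Step 2: Convert Eₐ to J/mol: 83.3 kJ/mol = 83300 J/mol
Step 3: Calculate the exponent: -Eₐ/(RT) = -83300/(8.314 × 293) = -34.19537
Step 4: k = 1.48e+10 × exp(-34.19537)
Step 5: k = 1.48e+10 × 1.40974e-15 = 2.0864e-05 s⁻¹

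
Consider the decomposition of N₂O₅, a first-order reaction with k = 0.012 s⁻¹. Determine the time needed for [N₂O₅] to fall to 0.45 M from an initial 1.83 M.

116.9 s

Step 1: For first-order: t = ln([N₂O₅]₀/[N₂O₅])/k
Step 2: t = ln(1.83/0.45)/0.012
Step 3: t = ln(4.067)/0.012
Step 4: t = 1.403/0.012 = 116.9 s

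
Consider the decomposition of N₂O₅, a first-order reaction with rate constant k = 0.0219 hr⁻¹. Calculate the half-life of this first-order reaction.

31.65 hr

Step 1: For a first-order reaction, t₁/₂ = ln(2)/k
Step 2: t₁/₂ = ln(2)/0.0219
Step 3: t₁/₂ = 0.6931/0.0219 = 31.65 hr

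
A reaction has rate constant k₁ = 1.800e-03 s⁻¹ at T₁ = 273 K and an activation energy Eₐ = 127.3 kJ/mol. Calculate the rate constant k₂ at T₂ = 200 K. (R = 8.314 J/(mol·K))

2.315e-12 s⁻¹

Step 1: Use the two-temperature Arrhenius form: ln(k₂/k₁) = -Eₐ/R × (1/T₂ - 1/T₁)
Step 2: Convert Eₐ to J/mol: 127.3 kJ/mol = 127300 J/mol
Step 3: 1/T₂ - 1/T₁ = 1/200 - 1/273 = 1.336996e-03 K⁻¹
Step 4: ln(k₂/k₁) = -127300/8.314 × 1.336996e-03 = -20.47144
Step 5: k₂ = k₁ × exp(-20.47144) = 1.800e-03 × 1.28637e-09 = 2.315e-12 s⁻¹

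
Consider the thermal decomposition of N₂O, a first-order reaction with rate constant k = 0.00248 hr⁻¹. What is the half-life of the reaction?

279.5 hr

Step 1: For a first-order reaction, t₁/₂ = ln(2)/k
Step 2: t₁/₂ = ln(2)/0.00248
Step 3: t₁/₂ = 0.6931/0.00248 = 279.5 hr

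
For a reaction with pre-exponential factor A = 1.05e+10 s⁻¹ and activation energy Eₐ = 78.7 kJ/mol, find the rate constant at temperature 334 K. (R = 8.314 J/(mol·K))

5.16e-03 s⁻¹

Step 1: Use the Arrhenius equation: k = A × exp(-Eₐ/RT)
Step 2: Convert Eₐ to J/mol: 78.7 kJ/mol = 78700 J/mol
Step 3: Calculate the exponent: -Eₐ/(RT) = -78700/(8.314 × 334) = -28.34120
Step 4: k = 1.05e+10 × exp(-28.34120)
Step 5: k = 1.05e+10 × 4.91556e-13 = 5.1613e-03 s⁻¹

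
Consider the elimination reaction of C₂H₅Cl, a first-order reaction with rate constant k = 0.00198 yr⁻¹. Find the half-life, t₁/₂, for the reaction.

350.1 yr

Step 1: For a first-order reaction, t₁/₂ = ln(2)/k
Step 2: t₁/₂ = ln(2)/0.00198
Step 3: t₁/₂ = 0.6931/0.00198 = 350.1 yr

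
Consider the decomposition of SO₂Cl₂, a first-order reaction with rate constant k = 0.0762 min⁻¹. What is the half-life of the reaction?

9.096 min

Step 1: For a first-order reaction, t₁/₂ = ln(2)/k
Step 2: t₁/₂ = ln(2)/0.0762
Step 3: t₁/₂ = 0.6931/0.0762 = 9.096 min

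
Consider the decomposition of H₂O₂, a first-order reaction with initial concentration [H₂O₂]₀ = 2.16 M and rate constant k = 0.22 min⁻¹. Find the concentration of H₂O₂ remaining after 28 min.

0.004562 M

Step 1: For a first-order reaction: [H₂O₂] = [H₂O₂]₀ × e^(-kt)
Step 2: [H₂O₂] = 2.16 × e^(-0.22 × 28)
Step 3: [H₂O₂] = 2.16 × e^(-6.16)
Step 4: [H₂O₂] = 2.16 × 0.00211225 = 0.004562 M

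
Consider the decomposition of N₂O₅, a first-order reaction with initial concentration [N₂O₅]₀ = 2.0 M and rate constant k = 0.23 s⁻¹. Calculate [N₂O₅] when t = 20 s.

0.0201 M

Step 1: For a first-order reaction: [N₂O₅] = [N₂O₅]₀ × e^(-kt)
Step 2: [N₂O₅] = 2.0 × e^(-0.23 × 20)
Step 3: [N₂O₅] = 2.0 × e^(-4.6)
Step 4: [N₂O₅] = 2.0 × 0.0100518 = 0.0201 M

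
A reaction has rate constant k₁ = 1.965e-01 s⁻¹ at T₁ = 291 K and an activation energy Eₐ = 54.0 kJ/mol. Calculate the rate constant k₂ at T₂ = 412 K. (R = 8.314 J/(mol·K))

1.381e+02 s⁻¹

Step 1: Use the two-temperature Arrhenius form: ln(k₂/k₁) = -Eₐ/R × (1/T₂ - 1/T₁)
Step 2: Convert Eₐ to J/mol: 54.0 kJ/mol = 54000 J/mol
Step 3: 1/T₂ - 1/T₁ = 1/412 - 1/291 = -1.009242e-03 K⁻¹
Step 4: ln(k₂/k₁) = -54000/8.314 × -1.009242e-03 = 6.55510
Step 5: k₂ = k₁ × exp(6.55510) = 1.965e-01 × 7.02819e+02 = 1.381e+02 s⁻¹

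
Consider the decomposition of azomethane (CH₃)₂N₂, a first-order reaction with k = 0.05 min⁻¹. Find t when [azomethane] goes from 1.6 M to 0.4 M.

27.73 min

Step 1: For first-order: t = ln([azomethane]₀/[azomethane])/k
Step 2: t = ln(1.6/0.4)/0.05
Step 3: t = ln(4)/0.05
Step 4: t = 1.386/0.05 = 27.73 min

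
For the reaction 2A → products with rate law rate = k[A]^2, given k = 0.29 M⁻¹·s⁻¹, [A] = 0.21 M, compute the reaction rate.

0.01279 M/s

Step 1: Identify the rate law: rate = k[A]^2
Step 2: Substitute values: rate = 0.29 × (0.21)^2
Step 3: Calculate: rate = 0.29 × 0.0441 = 0.012789 M/s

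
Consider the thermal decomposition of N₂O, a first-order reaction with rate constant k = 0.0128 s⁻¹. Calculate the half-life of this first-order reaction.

54.15 s

Step 1: For a first-order reaction, t₁/₂ = ln(2)/k
Step 2: t₁/₂ = ln(2)/0.0128
Step 3: t₁/₂ = 0.6931/0.0128 = 54.15 s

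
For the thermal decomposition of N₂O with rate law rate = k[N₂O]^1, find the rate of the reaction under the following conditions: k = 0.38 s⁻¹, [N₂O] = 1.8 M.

0.684 M/s

Step 1: Identify the rate law: rate = k[N₂O]^1
Step 2: Substitute values: rate = 0.38 × (1.8)^1
Step 3: Calculate: rate = 0.38 × 1.8 = 0.684 M/s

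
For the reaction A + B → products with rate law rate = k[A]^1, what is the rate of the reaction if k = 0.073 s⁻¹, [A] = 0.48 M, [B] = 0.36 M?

0.03504 M/s

Step 1: The rate law is rate = k[A]^1
Step 2: Note that the rate does not depend on [B] (zero order in B).
Step 3: rate = 0.073 × (0.48)^1 = 0.03504 M/s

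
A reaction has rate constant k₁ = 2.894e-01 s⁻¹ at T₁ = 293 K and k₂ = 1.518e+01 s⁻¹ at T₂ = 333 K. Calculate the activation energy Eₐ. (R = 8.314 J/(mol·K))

80.3 kJ/mol

Step 1: Use the two-temperature Arrhenius form: ln(k₂/k₁) = -Eₐ/R × (1/T₂ - 1/T₁)
Step 2: ln(k₂/k₁) = ln(1.518e+01/2.894e-01) = ln(52.4534) = 3.95992
Step 3: 1/T₂ - 1/T₁ = 1/333 - 1/293 = -4.099663e-04 K⁻¹
Step 4: Eₐ = -R × ln(k₂/k₁) / (1/T₂ - 1/T₁) = -8.314 × 3.95992 / -4.099663e-04
Step 5: Eₐ = 8.0306e+04 J/mol = 80.3 kJ/mol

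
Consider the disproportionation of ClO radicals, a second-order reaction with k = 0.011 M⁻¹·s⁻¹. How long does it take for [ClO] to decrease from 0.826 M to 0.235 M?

276.8 s

Step 1: For second-order: t = (1/[ClO] - 1/[ClO]₀)/k
Step 2: t = (1/0.235 - 1/0.826)/0.011
Step 3: t = (4.255 - 1.211)/0.011
Step 4: t = 3.045/0.011 = 276.8 s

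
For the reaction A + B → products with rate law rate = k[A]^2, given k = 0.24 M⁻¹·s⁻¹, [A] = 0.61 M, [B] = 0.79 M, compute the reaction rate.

0.0893 M/s

Step 1: The rate law is rate = k[A]^2
Step 2: Note that the rate does not depend on [B] (zero order in B).
Step 3: rate = 0.24 × (0.61)^2 = 0.089304 M/s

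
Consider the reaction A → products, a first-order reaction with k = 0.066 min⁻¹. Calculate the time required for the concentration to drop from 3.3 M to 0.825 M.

21 min

Step 1: For first-order: t = ln([A]₀/[A])/k
Step 2: t = ln(3.3/0.825)/0.066
Step 3: t = ln(4)/0.066
Step 4: t = 1.386/0.066 = 21 min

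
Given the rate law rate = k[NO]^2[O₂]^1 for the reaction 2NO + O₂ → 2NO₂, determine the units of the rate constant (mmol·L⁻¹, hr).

(mmol·L⁻¹)⁻²·hr⁻¹

Step 1: Overall order = 2 + 1 = 3.
Step 2: rate has units mmol·L⁻¹·hr⁻¹; [NO]^2[O₂]^1 has units (mmol·L⁻¹)^3.
Step 3: k = rate/([NO]^2[O₂]^1), so units of k = (mmol·L⁻¹)^(1-3)·hr⁻¹ = (mmol·L⁻¹)⁻²·hr⁻¹.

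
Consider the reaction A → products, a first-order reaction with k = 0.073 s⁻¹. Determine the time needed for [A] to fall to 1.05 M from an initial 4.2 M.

18.99 s

Step 1: For first-order: t = ln([A]₀/[A])/k
Step 2: t = ln(4.2/1.05)/0.073
Step 3: t = ln(4)/0.073
Step 4: t = 1.386/0.073 = 18.99 s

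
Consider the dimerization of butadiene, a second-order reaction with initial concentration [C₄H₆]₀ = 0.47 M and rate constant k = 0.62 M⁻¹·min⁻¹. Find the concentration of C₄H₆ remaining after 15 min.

0.08751 M

Step 1: For a second-order reaction: 1/[C₄H₆] = 1/[C₄H₆]₀ + kt
Step 2: 1/[C₄H₆] = 1/0.47 + 0.62 × 15
Step 3: 1/[C₄H₆] = 2.128 + 9.3 = 11.43
Step 4: [C₄H₆] = 1/11.43 = 0.08751 M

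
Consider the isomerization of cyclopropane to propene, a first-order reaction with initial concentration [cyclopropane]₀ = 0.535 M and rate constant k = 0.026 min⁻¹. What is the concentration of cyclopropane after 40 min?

0.1891 M

Step 1: For a first-order reaction: [cyclopropane] = [cyclopropane]₀ × e^(-kt)
Step 2: [cyclopropane] = 0.535 × e^(-0.026 × 40)
Step 3: [cyclopropane] = 0.535 × e^(-1.04)
Step 4: [cyclopropane] = 0.535 × 0.353455 = 0.1891 M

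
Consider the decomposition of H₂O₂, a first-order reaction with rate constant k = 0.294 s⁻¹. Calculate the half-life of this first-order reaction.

2.358 s

Step 1: For a first-order reaction, t₁/₂ = ln(2)/k
Step 2: t₁/₂ = ln(2)/0.294
Step 3: t₁/₂ = 0.6931/0.294 = 2.358 s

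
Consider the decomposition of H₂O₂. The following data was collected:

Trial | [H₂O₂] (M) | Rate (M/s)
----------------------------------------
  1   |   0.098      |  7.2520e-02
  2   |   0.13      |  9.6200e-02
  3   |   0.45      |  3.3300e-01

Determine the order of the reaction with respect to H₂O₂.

first order (1)

Step 1: Compare trials to find order n where rate₂/rate₁ = ([H₂O₂]₂/[H₂O₂]₁)^n
Step 2: rate₂/rate₁ = 9.6200e-02/7.2520e-02 = 1.327
Step 3: [H₂O₂]₂/[H₂O₂]₁ = 0.13/0.098 = 1.327
Step 4: n = ln(1.327)/ln(1.327) = 1.00 ≈ 1
Step 5: The reaction is first order in H₂O₂.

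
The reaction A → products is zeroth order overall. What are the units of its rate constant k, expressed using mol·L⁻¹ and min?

mol·L⁻¹·min⁻¹

Step 1: For overall order n, rate = k × (concentration)^n.
Step 2: Rate has units mol·L⁻¹·min⁻¹; concentration term has units (mol·L⁻¹)^0.
Step 3: k = rate / (concentration)^n, so units of k = (mol·L⁻¹)^(1-0)·min⁻¹ = mol·L⁻¹·min⁻¹.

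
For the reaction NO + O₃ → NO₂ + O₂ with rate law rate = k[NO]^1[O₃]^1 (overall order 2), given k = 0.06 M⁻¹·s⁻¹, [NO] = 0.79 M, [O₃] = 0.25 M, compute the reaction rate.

0.01185 M/s

Step 1: The rate law is rate = k[NO]^1[O₃]^1, overall order = 1+1 = 2
Step 2: Substitute values: rate = 0.06 × (0.79)^1 × (0.25)^1
Step 3: rate = 0.06 × 0.79 × 0.25 = 0.01185 M/s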